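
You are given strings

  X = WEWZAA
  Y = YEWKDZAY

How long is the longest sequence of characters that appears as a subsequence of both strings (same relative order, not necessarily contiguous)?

4

One common subsequence of length 4: E [2,2]; then W [3,3]; then Z [4,6]; then A [5,7]. Since dp[6][8] = 4, nothing longer is possible.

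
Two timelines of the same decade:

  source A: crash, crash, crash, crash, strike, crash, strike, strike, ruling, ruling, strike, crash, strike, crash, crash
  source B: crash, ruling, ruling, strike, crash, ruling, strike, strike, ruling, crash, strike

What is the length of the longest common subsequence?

8

Match crash (source A #1, source B #1) → strike (source A #5, source B #4) → crash (source A #6, source B #5) → strike (source A #7, source B #7) → strike (source A #8, source B #8) → ruling (source A #10, source B #9) → crash (source A #12, source B #10) → strike (source A #13, source B #11) — 8 events in the same relative order in both. The LCS DP gives dp[15][11] = 8, so this is optimal.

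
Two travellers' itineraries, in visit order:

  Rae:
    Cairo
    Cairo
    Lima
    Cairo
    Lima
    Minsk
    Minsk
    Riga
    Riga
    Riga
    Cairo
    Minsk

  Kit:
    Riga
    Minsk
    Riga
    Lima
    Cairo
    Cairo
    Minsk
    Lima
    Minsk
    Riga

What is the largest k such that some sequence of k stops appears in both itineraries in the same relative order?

5

One common subsequence of length 5: Cairo at Rae[1]=Kit[5] → Cairo at Rae[2]=Kit[6] → Lima at Rae[5]=Kit[8] → Minsk at Rae[7]=Kit[9] → Riga at Rae[10]=Kit[10]. dp[12][10] = 5 confirms this is the maximum.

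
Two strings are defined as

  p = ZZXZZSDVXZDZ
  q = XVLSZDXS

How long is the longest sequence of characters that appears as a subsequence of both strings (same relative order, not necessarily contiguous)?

4

Let dp[i][j] be the LCS length of the first i characters of p and the first j characters of q. dp[i][j] = dp[i-1][j-1]+1 when the i-th and j-th characters match, else max(dp[i-1][j], dp[i][j-1]).
    ·  X  V  L  S  Z  D  X  S
 ·  0  0  0  0  0  0  0  0  0
 Z  0  0  0  0  0  1  1  1  1
 Z  0  0  0  0  0  1  1  1  1
 X  0  1  1  1  1  1  1  2  2
 Z  0  1  1  1  1  2  2  2  2
 Z  0  1  1  1  1  2  2  2  2
 S  0  1  1  1  2  2  2  2  3
 D  0  1  1  1  2  2  3  3  3
 V  0  1  2  2  2  2  3  3  3
 X  0  1  2  2  2  2  3  4  4
 Z  0  1  2  2  2  3  3  4  4
 D  0  1  2  2  2  3  4  4  4
 Z  0  1  2  2  2  3  4  4  4
dp[12][8] = 4. One LCS (by backtracking along matches): XZDX.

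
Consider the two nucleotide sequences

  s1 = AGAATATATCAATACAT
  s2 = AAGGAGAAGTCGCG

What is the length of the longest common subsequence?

Taking A [1,2]; then G [2,4]; then A [3,5]; then A [4,7]; then A [6,8]; then T [9,10]; then C [10,11]; then C [15,13] gives a common subsequence of length 8. dp[17][14] = 8 confirms this is the maximum.

8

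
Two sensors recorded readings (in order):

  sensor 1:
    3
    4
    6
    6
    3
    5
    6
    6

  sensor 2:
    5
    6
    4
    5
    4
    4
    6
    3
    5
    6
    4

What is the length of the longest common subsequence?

5

Taking 4 (sensor 1 #2, sensor 2 #6), then 6 (sensor 1 #4, sensor 2 #7), then 3 (sensor 1 #5, sensor 2 #8), then 5 (sensor 1 #6, sensor 2 #9), then 6 (sensor 1 #7, sensor 2 #10) gives a common subsequence of length 5, and the DP table's final entry dp[8][11] is also 5, so no common subsequence is longer.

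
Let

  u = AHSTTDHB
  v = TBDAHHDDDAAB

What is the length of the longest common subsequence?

4

One common subsequence of length 4: A at u[1]=v[4], then H at u[2]=v[6], then D at u[6]=v[9], then B at u[8]=v[12], and the DP table's final entry dp[8][12] is also 4, so no common subsequence is longer.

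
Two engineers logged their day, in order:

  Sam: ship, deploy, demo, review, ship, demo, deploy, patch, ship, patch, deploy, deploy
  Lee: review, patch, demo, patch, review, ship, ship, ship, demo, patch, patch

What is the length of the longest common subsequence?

Pick demo at Sam[3]=Lee[3], review at Sam[4]=Lee[5], ship at Sam[5]=Lee[8], demo at Sam[6]=Lee[9], patch at Sam[8]=Lee[10], patch at Sam[10]=Lee[11]; all 6 tasks appear in both, in order, and the DP table's final entry dp[12][11] is also 6, so no common subsequence is longer.

6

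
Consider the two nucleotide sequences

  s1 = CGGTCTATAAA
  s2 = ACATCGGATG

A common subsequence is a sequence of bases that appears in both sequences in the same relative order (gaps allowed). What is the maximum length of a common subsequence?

5

Let dp[i][j] be the LCS length of the first i bases of s1 and the first j bases of s2. dp[i][j] = dp[i-1][j-1]+1 when the i-th and j-th bases match, else max(dp[i-1][j], dp[i][j-1]).
    ·  A  C  A  T  C  G  G  A  T  G
 ·  0  0  0  0  0  0  0  0  0  0  0
 C  0  0  1  1  1  1  1  1  1  1  1
 G  0  0  1  1  1  1  2  2  2  2  2
 G  0  0  1  1  1  1  2  3  3  3  3
 T  0  0  1  1  2  2  2  3  3  4  4
 C  0  0  1  1  2  3  3  3  3  4  4
 T  0  0  1  1  2  3  3  3  3  4  4
 A  0  1  1  2  2  3  3  3  4  4  4
 T  0  1  1  2  3  3  3  3  4  5  5
 A  0  1  1  2  3  3  3  3  4  5  5
 A  0  1  1  2  3  3  3  3  4  5  5
 A  0  1  1  2  3  3  3  3  4  5  5
dp[11][10] = 5. One LCS (by backtracking along matches): CGGAT.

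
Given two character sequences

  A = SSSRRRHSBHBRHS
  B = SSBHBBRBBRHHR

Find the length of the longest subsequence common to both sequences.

7

Match S (A #1, B #1), S (A #2, B #2), R (A #4, B #7), R (A #6, B #10), H (A #7, B #11), H (A #10, B #12), R (A #12, B #13) — 7 characters in the same relative order in both. Since dp[14][13] = 7, nothing longer is possible.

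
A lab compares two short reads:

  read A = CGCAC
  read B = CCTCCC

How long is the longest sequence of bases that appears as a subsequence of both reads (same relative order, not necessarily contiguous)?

Let dp[i][j] be the LCS length of the first i bases of read A and the first j bases of read B. dp[i][j] = dp[i-1][j-1]+1 when the i-th and j-th bases match, else max(dp[i-1][j], dp[i][j-1]).
    ·  C  C  T  C  C  C
 ·  0  0  0  0  0  0  0
 C  0  1  1  1  1  1  1
 G  0  1  1  1  1  1  1
 C  0  1  2  2  2  2  2
 A  0  1  2  2  2  2  2
 C  0  1  2  2  3  3  3
dp[5][6] = 3. One LCS (by backtracking along matches): CCC.

3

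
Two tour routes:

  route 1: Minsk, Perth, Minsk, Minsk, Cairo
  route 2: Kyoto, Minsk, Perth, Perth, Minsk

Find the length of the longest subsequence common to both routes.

3

Taking Minsk at route 1[1]=route 2[2] → Perth at route 1[2]=route 2[4] → Minsk at route 1[4]=route 2[5] gives a common subsequence of length 3, and the DP table's final entry dp[5][5] is also 3, so no common subsequence is longer.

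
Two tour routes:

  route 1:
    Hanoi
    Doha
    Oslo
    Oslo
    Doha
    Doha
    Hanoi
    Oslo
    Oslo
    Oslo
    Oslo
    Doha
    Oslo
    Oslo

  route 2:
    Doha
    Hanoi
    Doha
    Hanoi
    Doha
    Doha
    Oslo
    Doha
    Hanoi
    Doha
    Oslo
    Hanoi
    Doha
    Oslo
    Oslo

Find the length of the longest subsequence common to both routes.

9

Taking Hanoi [1,4] → Doha [2,6] → Oslo [4,7] → Doha [5,8] → Doha [6,10] → Hanoi [7,12] → Doha [12,13] → Oslo [13,14] → Oslo [14,15] gives a common subsequence of length 9. Since dp[14][15] = 9, nothing longer is possible.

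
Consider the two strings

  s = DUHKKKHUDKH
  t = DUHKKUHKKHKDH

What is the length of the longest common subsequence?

Let dp[i][j] be the LCS length of the first i characters of s and the first j characters of t. dp[i][j] = dp[i-1][j-1]+1 when the i-th and j-th characters match, else max(dp[i-1][j], dp[i][j-1]).
    ·  D  U  H  K  K  U  H  K  K  H  K  D  H
 ·  0  0  0  0  0  0  0  0  0  0  0  0  0  0
 D  0  1  1  1  1  1  1  1  1  1  1  1  1  1
 U  0  1  2  2  2  2  2  2  2  2  2  2  2  2
 H  0  1  2  3  3  3  3  3  3  3  3  3  3  3
 K  0  1  2  3  4  4  4  4  4  4  4  4  4  4
 K  0  1  2  3  4  5  5  5  5  5  5  5  5  5
 K  0  1  2  3  4  5  5  5  6  6  6  6  6  6
 H  0  1  2  3  4  5  5  6  6  6  7  7  7  7
 U  0  1  2  3  4  5  6  6  6  6  7  7  7  7
 D  0  1  2  3  4  5  6  6  6  6  7  7  8  8
 K  0  1  2  3  4  5  6  6  7  7  7  8  8  8
 H  0  1  2  3  4  5  6  7  7  7  8  8  8  9
dp[11][13] = 9. One LCS (by backtracking along matches): DUHKKKHDH.

9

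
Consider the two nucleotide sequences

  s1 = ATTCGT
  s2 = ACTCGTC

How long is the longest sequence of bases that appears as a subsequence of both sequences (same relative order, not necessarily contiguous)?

Let dp[i][j] be the LCS length of the first i bases of s1 and the first j bases of s2. dp[i][j] = dp[i-1][j-1]+1 when the i-th and j-th bases match, else max(dp[i-1][j], dp[i][j-1]).
    ·  A  C  T  C  G  T  C
 ·  0  0  0  0  0  0  0  0
 A  0  1  1  1  1  1  1  1
 T  0  1  1  2  2  2  2  2
 T  0  1  1  2  2  2  3  3
 C  0  1  2  2  3  3  3  4
 G  0  1  2  2  3  4  4  4
 T  0  1  2  3  3  4  5  5
dp[6][7] = 5. One LCS (by backtracking along matches): ATCGT.

5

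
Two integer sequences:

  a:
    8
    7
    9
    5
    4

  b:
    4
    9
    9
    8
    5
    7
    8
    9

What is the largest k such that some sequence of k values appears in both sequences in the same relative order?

3

Let dp[i][j] be the LCS length of the first i values of a and the first j values of b. dp[i][j] = dp[i-1][j-1]+1 when the i-th and j-th values match, else max(dp[i-1][j], dp[i][j-1]).
    ·  4  9  9  8  5  7  8  9
 ·  0  0  0  0  0  0  0  0  0
 8  0  0  0  0  1  1  1  1  1
 7  0  0  0  0  1  1  2  2  2
 9  0  0  1  1  1  1  2  2  3
 5  0  0  1  1  1  2  2  2  3
 4  0  1  1  1  1  2  2  2  3
dp[5][8] = 3. One LCS (by backtracking along matches): 8, 7, 9.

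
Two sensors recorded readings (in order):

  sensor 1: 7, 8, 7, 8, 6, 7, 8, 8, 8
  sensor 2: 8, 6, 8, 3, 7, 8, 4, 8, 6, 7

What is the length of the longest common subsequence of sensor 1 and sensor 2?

Let dp[i][j] be the LCS length of the first i values of sensor 1 and the first j values of sensor 2. dp[i][j] = dp[i-1][j-1]+1 when the i-th and j-th values match, else max(dp[i-1][j], dp[i][j-1]).
    ·  8  6  8  3  7  8  4  8  6  7
 ·  0  0  0  0  0  0  0  0  0  0  0
 7  0  0  0  0  0  1  1  1  1  1  1
 8  0  1  1  1  1  1  2  2  2  2  2
 7  0  1  1  1  1  2  2  2  2  2  3
 8  0  1  1  2  2  2  3  3  3  3  3
 6  0  1  2  2  2  2  3  3  3  4  4
 7  0  1  2  2  2  3  3  3  3  4  5
 8  0  1  2  3  3  3  4  4  4  4  5
 8  0  1  2  3  3  3  4  4  5  5  5
 8  0  1  2  3  3  3  4  4  5  5  5
dp[9][10] = 5. One LCS (by backtracking along matches): 7, 8, 8, 6, 7.

5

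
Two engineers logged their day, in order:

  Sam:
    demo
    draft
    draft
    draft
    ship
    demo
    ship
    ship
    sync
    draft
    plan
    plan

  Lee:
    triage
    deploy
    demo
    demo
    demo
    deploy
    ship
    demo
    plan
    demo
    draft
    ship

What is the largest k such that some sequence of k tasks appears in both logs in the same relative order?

Pick demo (Sam #1, Lee #5), then ship (Sam #5, Lee #7), then demo (Sam #6, Lee #10), then ship (Sam #8, Lee #12); all 4 tasks appear in both, in order. dp[12][12] = 4 confirms this is the maximum.

4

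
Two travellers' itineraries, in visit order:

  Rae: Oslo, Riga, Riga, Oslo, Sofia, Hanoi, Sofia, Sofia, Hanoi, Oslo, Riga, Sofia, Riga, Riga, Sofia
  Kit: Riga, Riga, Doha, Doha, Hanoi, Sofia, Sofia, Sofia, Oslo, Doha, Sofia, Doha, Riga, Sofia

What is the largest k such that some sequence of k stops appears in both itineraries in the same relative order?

9

Pick Riga (Rae #2, Kit #1), then Riga (Rae #3, Kit #2), then Sofia (Rae #5, Kit #6), then Sofia (Rae #7, Kit #7), then Sofia (Rae #8, Kit #8), then Oslo (Rae #10, Kit #9), then Sofia (Rae #12, Kit #11), then Riga (Rae #14, Kit #13), then Sofia (Rae #15, Kit #14); all 9 stops appear in both, in order, and the DP table's final entry dp[15][14] is also 9, so no common subsequence is longer.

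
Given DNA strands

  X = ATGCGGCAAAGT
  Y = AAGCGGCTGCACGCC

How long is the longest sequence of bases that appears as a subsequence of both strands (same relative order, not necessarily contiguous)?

Match A [1,2]; then G [3,3]; then C [4,4]; then G [5,6]; then G [6,9]; then C [7,10]; then A [8,11]; then G [11,13] — 8 bases in the same relative order in both. dp[12][15] = 8 confirms this is the maximum.

8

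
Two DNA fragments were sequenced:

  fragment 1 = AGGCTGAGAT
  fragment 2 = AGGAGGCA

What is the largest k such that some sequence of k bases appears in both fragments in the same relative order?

6

Let dp[i][j] be the LCS length of the first i bases of fragment 1 and the first j bases of fragment 2. dp[i][j] = dp[i-1][j-1]+1 when the i-th and j-th bases match, else max(dp[i-1][j], dp[i][j-1]).
    ·  A  G  G  A  G  G  C  A
 ·  0  0  0  0  0  0  0  0  0
 A  0  1  1  1  1  1  1  1  1
 G  0  1  2  2  2  2  2  2  2
 G  0  1  2  3  3  3  3  3  3
 C  0  1  2  3  3  3  3  4  4
 T  0  1  2  3  3  3  3  4  4
 G  0  1  2  3  3  4  4  4  4
 A  0  1  2  3  4  4  4  4  5
 G  0  1  2  3  4  5  5  5  5
 A  0  1  2  3  4  5  5  5  6
 T  0  1  2  3  4  5  5  5  6
dp[10][8] = 6. One LCS (by backtracking along matches): AGGGGA.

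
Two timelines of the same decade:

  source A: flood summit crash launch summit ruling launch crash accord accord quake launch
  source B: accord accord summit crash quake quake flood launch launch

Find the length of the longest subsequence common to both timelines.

4

One common subsequence of length 4: summit (source A #2, source B #3); then crash (source A #3, source B #4); then launch (source A #7, source B #8); then launch (source A #12, source B #9), and the DP table's final entry dp[12][9] is also 4, so no common subsequence is longer.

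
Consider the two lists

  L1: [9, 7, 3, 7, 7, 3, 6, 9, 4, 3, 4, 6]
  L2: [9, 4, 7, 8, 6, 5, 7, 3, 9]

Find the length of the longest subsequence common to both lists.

5

Pick 9 [1,1], then 7 [2,3], then 7 [5,7], then 3 [6,8], then 9 [8,9]; all 5 values appear in both, in order. dp[12][9] = 5 confirms this is the maximum.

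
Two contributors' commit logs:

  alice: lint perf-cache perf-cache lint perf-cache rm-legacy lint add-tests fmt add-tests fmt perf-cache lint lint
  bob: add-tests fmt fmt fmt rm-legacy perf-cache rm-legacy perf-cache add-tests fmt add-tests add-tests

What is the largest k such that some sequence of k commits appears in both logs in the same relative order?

5

One common subsequence of length 5: perf-cache [2,6] → perf-cache [5,8] → add-tests [8,9] → fmt [9,10] → add-tests [10,12]. The LCS DP gives dp[14][12] = 5, so this is optimal.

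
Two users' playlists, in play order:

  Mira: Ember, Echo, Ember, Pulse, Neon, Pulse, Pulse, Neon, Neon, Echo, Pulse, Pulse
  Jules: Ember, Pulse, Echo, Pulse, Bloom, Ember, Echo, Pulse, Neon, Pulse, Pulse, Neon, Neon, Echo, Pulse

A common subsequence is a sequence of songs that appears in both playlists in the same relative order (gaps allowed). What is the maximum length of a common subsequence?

Match Ember [1,1]; then Echo [2,3]; then Ember [3,6]; then Pulse [4,8]; then Neon [5,9]; then Pulse [6,10]; then Pulse [7,11]; then Neon [8,12]; then Neon [9,13]; then Echo [10,14]; then Pulse [12,15] — 11 songs in the same relative order in both, and the DP table's final entry dp[12][15] is also 11, so no common subsequence is longer.

11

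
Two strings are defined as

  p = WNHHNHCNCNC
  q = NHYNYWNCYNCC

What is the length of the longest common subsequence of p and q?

Let dp[i][j] be the LCS length of the first i characters of p and the first j characters of q. dp[i][j] = dp[i-1][j-1]+1 when the i-th and j-th characters match, else max(dp[i-1][j], dp[i][j-1]).
    ·  N  H  Y  N  Y  W  N  C  Y  N  C  C
 ·  0  0  0  0  0  0  0  0  0  0  0  0  0
 W  0  0  0  0  0  0  1  1  1  1  1  1  1
 N  0  1  1  1  1  1  1  2  2  2  2  2  2
 H  0  1  2  2  2  2  2  2  2  2  2  2  2
 H  0  1  2  2  2  2  2  2  2  2  2  2  2
 N  0  1  2  2  3  3  3  3  3  3  3  3  3
 H  0  1  2  2  3  3  3  3  3  3  3  3  3
 C  0  1  2  2  3  3  3  3  4  4  4  4  4
 N  0  1  2  2  3  3  3  4  4  4  5  5  5
 C  0  1  2  2  3  3  3  4  5  5  5  6  6
 N  0  1  2  2  3  3  3  4  5  5  6  6  6
 C  0  1  2  2  3  3  3  4  5  5  6  7  7
dp[11][12] = 7. One LCS (by backtracking along matches): NHNCNCC.

7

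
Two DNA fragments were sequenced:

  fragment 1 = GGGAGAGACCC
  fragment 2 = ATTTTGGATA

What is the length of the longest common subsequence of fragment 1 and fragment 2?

4

Match G [2,6], G [3,7], A [4,8], A [8,10] — 4 bases in the same relative order in both, and the DP table's final entry dp[11][10] is also 4, so no common subsequence is longer.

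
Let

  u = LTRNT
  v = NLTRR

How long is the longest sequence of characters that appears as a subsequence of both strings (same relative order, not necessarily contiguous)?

3

One common subsequence of length 3: L at u[1]=v[2] → T at u[2]=v[3] → R at u[3]=v[5]. dp[5][5] = 3 confirms this is the maximum.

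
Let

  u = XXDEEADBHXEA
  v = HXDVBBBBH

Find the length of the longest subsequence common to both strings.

4

Let dp[i][j] be the LCS length of the first i characters of u and the first j characters of v. dp[i][j] = dp[i-1][j-1]+1 when the i-th and j-th characters match, else max(dp[i-1][j], dp[i][j-1]).
    ·  H  X  D  V  B  B  B  B  H
 ·  0  0  0  0  0  0  0  0  0  0
 X  0  0  1  1  1  1  1  1  1  1
 X  0  0  1  1  1  1  1  1  1  1
 D  0  0  1  2  2  2  2  2  2  2
 E  0  0  1  2  2  2  2  2  2  2
 E  0  0  1  2  2  2  2  2  2  2
 A  0  0  1  2  2  2  2  2  2  2
 D  0  0  1  2  2  2  2  2  2  2
 B  0  0  1  2  2  3  3  3  3  3
 H  0  1  1  2  2  3  3  3  3  4
 X  0  1  2  2  2  3  3  3  3  4
 E  0  1  2  2  2  3  3  3  3  4
 A  0  1  2  2  2  3  3  3  3  4
dp[12][9] = 4. One LCS (by backtracking along matches): XDBH.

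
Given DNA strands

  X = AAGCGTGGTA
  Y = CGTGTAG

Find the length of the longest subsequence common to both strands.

Let dp[i][j] be the LCS length of the first i bases of X and the first j bases of Y. dp[i][j] = dp[i-1][j-1]+1 when the i-th and j-th bases match, else max(dp[i-1][j], dp[i][j-1]).
    ·  C  G  T  G  T  A  G
 ·  0  0  0  0  0  0  0  0
 A  0  0  0  0  0  0  1  1
 A  0  0  0  0  0  0  1  1
 G  0  0  1  1  1  1  1  2
 C  0  1  1  1  1  1  1  2
 G  0  1  2  2  2  2  2  2
 T  0  1  2  3  3  3  3  3
 G  0  1  2  3  4  4  4  4
 G  0  1  2  3  4  4  4  5
 T  0  1  2  3  4  5  5  5
 A  0  1  2  3  4  5  6  6
dp[10][7] = 6. One LCS (by backtracking along matches): CGTGTA.

6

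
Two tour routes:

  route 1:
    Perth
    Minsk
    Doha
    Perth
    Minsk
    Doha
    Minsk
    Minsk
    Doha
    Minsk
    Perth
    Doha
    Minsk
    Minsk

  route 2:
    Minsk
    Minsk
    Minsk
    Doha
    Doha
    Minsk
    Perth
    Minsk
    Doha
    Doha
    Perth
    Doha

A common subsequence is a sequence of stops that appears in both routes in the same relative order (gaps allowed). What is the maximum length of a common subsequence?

One common subsequence of length 8: Minsk at route 1[2]=route 2[3], then Doha at route 1[3]=route 2[5], then Perth at route 1[4]=route 2[7], then Minsk at route 1[5]=route 2[8], then Doha at route 1[6]=route 2[9], then Doha at route 1[9]=route 2[10], then Perth at route 1[11]=route 2[11], then Doha at route 1[12]=route 2[12], and the DP table's final entry dp[14][12] is also 8, so no common subsequence is longer.

8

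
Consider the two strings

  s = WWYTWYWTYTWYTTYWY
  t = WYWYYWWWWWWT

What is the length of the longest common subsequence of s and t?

Match W (s #1, t #1), then W (s #2, t #3), then Y (s #3, t #5), then W (s #5, t #9), then W (s #7, t #10), then W (s #11, t #11), then T (s #14, t #12) — 7 characters in the same relative order in both. The LCS DP gives dp[17][12] = 7, so this is optimal.

7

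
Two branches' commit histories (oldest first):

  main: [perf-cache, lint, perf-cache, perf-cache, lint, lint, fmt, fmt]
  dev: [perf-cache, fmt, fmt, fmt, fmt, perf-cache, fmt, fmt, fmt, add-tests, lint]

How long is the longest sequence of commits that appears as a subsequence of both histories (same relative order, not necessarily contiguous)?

4

Taking perf-cache [1,1]; then perf-cache [3,6]; then fmt [7,8]; then fmt [8,9] gives a common subsequence of length 4. The LCS DP gives dp[8][11] = 4, so this is optimal.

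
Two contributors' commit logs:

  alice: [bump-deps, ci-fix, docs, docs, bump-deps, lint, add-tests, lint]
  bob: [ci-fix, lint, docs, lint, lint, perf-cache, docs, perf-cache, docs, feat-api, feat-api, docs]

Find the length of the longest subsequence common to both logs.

Taking ci-fix [2,1], then docs [4,3], then lint [6,4], then lint [8,5] gives a common subsequence of length 4, and the DP table's final entry dp[8][12] is also 4, so no common subsequence is longer.

4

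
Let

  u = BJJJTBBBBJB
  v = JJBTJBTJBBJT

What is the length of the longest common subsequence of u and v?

Let dp[i][j] be the LCS length of the first i characters of u and the first j characters of v. dp[i][j] = dp[i-1][j-1]+1 when the i-th and j-th characters match, else max(dp[i-1][j], dp[i][j-1]).
    ·  J  J  B  T  J  B  T  J  B  B  J  T
 ·  0  0  0  0  0  0  0  0  0  0  0  0  0
 B  0  0  0  1  1  1  1  1  1  1  1  1  1
 J  0  1  1  1  1  2  2  2  2  2  2  2  2
 J  0  1  2  2  2  2  2  2  3  3  3  3  3
 J  0  1  2  2  2  3  3  3  3  3  3  4  4
 T  0  1  2  2  3  3  3  4  4  4  4  4  5
 B  0  1  2  3  3  3  4  4  4  5  5  5  5
 B  0  1  2  3  3  3  4  4  4  5  6  6  6
 B  0  1  2  3  3  3  4  4  4  5  6  6  6
 B  0  1  2  3  3  3  4  4  4  5  6  6  6
 J  0  1  2  3  3  4  4  4  5  5  6  7  7
 B  0  1  2  3  3  4  5  5  5  6  6  7  7
dp[11][12] = 7. One LCS (by backtracking along matches): JJJTBBJ.

7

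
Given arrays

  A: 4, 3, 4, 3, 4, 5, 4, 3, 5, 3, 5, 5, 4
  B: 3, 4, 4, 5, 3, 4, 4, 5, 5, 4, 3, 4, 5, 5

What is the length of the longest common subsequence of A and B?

9

Pick 4 (A #1, B #3), 3 (A #2, B #5), 4 (A #3, B #6), 4 (A #5, B #7), 5 (A #6, B #9), 4 (A #7, B #10), 3 (A #8, B #11), 5 (A #11, B #13), 5 (A #12, B #14); all 9 values appear in both, in order, and the DP table's final entry dp[13][14] is also 9, so no common subsequence is longer.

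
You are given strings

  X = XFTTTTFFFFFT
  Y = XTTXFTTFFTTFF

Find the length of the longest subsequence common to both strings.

9

Match X (X #1, Y #1), then T (X #3, Y #2), then T (X #4, Y #3), then T (X #5, Y #6), then T (X #6, Y #7), then F (X #7, Y #8), then F (X #8, Y #9), then F (X #10, Y #12), then F (X #11, Y #13) — 9 characters in the same relative order in both, and the DP table's final entry dp[12][13] is also 9, so no common subsequence is longer.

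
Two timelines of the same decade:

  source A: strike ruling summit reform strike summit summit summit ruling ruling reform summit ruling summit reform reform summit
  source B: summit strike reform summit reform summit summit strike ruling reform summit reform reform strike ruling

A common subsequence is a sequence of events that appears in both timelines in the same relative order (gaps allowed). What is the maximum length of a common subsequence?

10

Match strike at source A[1]=source B[2], summit at source A[3]=source B[4], reform at source A[4]=source B[5], summit at source A[6]=source B[6], summit at source A[7]=source B[7], ruling at source A[10]=source B[9], reform at source A[11]=source B[10], summit at source A[14]=source B[11], reform at source A[15]=source B[12], reform at source A[16]=source B[13] — 10 events in the same relative order in both, and the DP table's final entry dp[17][15] is also 10, so no common subsequence is longer.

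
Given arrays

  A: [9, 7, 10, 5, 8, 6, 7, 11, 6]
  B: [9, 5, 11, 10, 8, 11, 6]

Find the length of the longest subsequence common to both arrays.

5

Match 9 [1,1], 10 [3,4], 8 [5,5], 11 [8,6], 6 [9,7] — 5 values in the same relative order in both. The LCS DP gives dp[9][7] = 5, so this is optimal.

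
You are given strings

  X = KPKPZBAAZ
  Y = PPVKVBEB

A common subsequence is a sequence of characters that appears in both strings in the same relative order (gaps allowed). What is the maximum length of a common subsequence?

Let dp[i][j] be the LCS length of the first i characters of X and the first j characters of Y. dp[i][j] = dp[i-1][j-1]+1 when the i-th and j-th characters match, else max(dp[i-1][j], dp[i][j-1]).
    ·  P  P  V  K  V  B  E  B
 ·  0  0  0  0  0  0  0  0  0
 K  0  0  0  0  1  1  1  1  1
 P  0  1  1  1  1  1  1  1  1
 K  0  1  1  1  2  2  2  2  2
 P  0  1  2  2  2  2  2  2  2
 Z  0  1  2  2  2  2  2  2  2
 B  0  1  2  2  2  2  3  3  3
 A  0  1  2  2  2  2  3  3  3
 A  0  1  2  2  2  2  3  3  3
 Z  0  1  2  2  2  2  3  3  3
dp[9][8] = 3. One LCS (by backtracking along matches): PKB.

3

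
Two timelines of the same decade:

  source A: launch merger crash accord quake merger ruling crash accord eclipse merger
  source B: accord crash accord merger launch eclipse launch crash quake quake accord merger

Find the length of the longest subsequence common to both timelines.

Match crash at source A[3]=source B[2]; then accord at source A[4]=source B[3]; then merger at source A[6]=source B[4]; then crash at source A[8]=source B[8]; then accord at source A[9]=source B[11]; then merger at source A[11]=source B[12] — 6 events in the same relative order in both. Since dp[11][12] = 6, nothing longer is possible.

6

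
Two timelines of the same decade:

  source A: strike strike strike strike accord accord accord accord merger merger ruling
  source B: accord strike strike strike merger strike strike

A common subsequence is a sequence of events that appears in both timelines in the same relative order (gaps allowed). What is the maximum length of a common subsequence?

One common subsequence of length 4: strike (source A #1, source B #3); then strike (source A #2, source B #4); then strike (source A #3, source B #6); then strike (source A #4, source B #7). dp[11][7] = 4 confirms this is the maximum.

4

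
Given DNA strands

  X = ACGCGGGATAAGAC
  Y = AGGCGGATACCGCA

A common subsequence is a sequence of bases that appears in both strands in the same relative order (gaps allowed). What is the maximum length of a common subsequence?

Pick A (X #1, Y #1) → G (X #3, Y #3) → C (X #4, Y #4) → G (X #6, Y #5) → G (X #7, Y #6) → A (X #8, Y #7) → T (X #9, Y #8) → A (X #10, Y #9) → G (X #12, Y #12) → A (X #13, Y #14); all 10 bases appear in both, in order. Since dp[14][14] = 10, nothing longer is possible.

10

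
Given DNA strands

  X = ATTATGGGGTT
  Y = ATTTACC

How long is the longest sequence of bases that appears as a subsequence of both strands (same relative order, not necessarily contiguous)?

Taking A at X[1]=Y[1]; then T at X[2]=Y[3]; then T at X[3]=Y[4]; then A at X[4]=Y[5] gives a common subsequence of length 4. Since dp[11][7] = 4, nothing longer is possible.

4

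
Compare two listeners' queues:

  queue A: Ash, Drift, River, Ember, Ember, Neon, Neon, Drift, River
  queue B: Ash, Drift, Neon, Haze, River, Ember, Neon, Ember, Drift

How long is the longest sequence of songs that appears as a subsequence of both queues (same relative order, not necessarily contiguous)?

One common subsequence of length 6: Ash [1,1], Drift [2,2], River [3,5], Ember [4,6], Ember [5,8], Drift [8,9]. Since dp[9][9] = 6, nothing longer is possible.

6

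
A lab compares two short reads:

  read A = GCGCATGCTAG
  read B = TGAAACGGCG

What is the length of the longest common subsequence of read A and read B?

One common subsequence of length 6: G [1,2], then C [2,6], then G [3,7], then G [7,8], then C [8,9], then G [11,10], and the DP table's final entry dp[11][10] is also 6, so no common subsequence is longer.

6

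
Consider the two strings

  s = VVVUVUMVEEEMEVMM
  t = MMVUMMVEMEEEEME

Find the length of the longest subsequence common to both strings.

9

Pick V (s #3, t #3) → U (s #4, t #4) → V (s #5, t #7) → M (s #7, t #9) → E (s #9, t #11) → E (s #10, t #12) → E (s #11, t #13) → M (s #12, t #14) → E (s #13, t #15); all 9 characters appear in both, in order. The LCS DP gives dp[16][15] = 9, so this is optimal.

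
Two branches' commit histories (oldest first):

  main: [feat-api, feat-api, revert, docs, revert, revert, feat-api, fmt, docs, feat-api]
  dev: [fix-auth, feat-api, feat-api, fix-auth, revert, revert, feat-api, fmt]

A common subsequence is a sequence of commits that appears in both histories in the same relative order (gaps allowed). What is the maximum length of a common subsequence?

Taking feat-api [1,2]; then feat-api [2,3]; then revert [5,5]; then revert [6,6]; then feat-api [7,7]; then fmt [8,8] gives a common subsequence of length 6. Since dp[10][8] = 6, nothing longer is possible.

6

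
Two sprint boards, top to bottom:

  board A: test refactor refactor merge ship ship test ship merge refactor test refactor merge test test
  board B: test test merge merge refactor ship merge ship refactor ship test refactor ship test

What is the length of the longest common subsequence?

Pick test (board A #1, board B #2) → refactor (board A #2, board B #5) → merge (board A #4, board B #7) → ship (board A #5, board B #8) → ship (board A #6, board B #10) → test (board A #7, board B #11) → ship (board A #8, board B #13) → test (board A #15, board B #14); all 8 tasks appear in both, in order. Since dp[15][14] = 8, nothing longer is possible.

8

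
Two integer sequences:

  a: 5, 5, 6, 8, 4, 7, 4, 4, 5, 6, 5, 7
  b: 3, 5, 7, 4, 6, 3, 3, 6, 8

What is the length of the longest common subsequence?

4

Let dp[i][j] be the LCS length of the first i values of a and the first j values of b. dp[i][j] = dp[i-1][j-1]+1 when the i-th and j-th values match, else max(dp[i-1][j], dp[i][j-1]).
    ·  3  5  7  4  6  3  3  6  8
 ·  0  0  0  0  0  0  0  0  0  0
 5  0  0  1  1  1  1  1  1  1  1
 5  0  0  1  1  1  1  1  1  1  1
 6  0  0  1  1  1  2  2  2  2  2
 8  0  0  1  1  1  2  2  2  2  3
 4  0  0  1  1  2  2  2  2  2  3
 7  0  0  1  2  2  2  2  2  2  3
 4  0  0  1  2  3  3  3  3  3  3
 4  0  0  1  2  3  3  3  3  3  3
 5  0  0  1  2  3  3  3  3  3  3
 6  0  0  1  2  3  4  4  4  4  4
 5  0  0  1  2  3  4  4  4  4  4
 7  0  0  1  2  3  4  4  4  4  4
dp[12][9] = 4. One LCS (by backtracking along matches): 5, 7, 4, 6.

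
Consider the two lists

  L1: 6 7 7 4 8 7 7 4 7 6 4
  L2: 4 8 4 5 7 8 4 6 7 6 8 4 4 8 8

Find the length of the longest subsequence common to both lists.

7

One common subsequence of length 7: 4 (L1 #4, L2 #1), then 8 (L1 #5, L2 #2), then 7 (L1 #6, L2 #5), then 4 (L1 #8, L2 #7), then 7 (L1 #9, L2 #9), then 6 (L1 #10, L2 #10), then 4 (L1 #11, L2 #13), and the DP table's final entry dp[11][15] is also 7, so no common subsequence is longer.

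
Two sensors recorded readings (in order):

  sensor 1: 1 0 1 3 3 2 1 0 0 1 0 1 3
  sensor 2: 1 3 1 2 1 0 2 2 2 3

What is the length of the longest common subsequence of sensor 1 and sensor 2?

6

Taking 1 at sensor 1[1]=sensor 2[1] → 1 at sensor 1[3]=sensor 2[3] → 2 at sensor 1[6]=sensor 2[4] → 1 at sensor 1[7]=sensor 2[5] → 0 at sensor 1[8]=sensor 2[6] → 3 at sensor 1[13]=sensor 2[10] gives a common subsequence of length 6. Since dp[13][10] = 6, nothing longer is possible.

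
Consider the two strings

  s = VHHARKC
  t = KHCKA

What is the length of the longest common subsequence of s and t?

Pick H [2,2], then A [4,5]; all 2 characters appear in both, in order. The LCS DP gives dp[7][5] = 2, so this is optimal.

2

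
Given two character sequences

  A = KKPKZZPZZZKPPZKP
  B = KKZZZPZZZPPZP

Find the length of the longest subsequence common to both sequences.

12

One common subsequence of length 12: K [1,1], then K [2,2], then Z [5,4], then Z [6,5], then P [7,6], then Z [8,7], then Z [9,8], then Z [10,9], then P [12,10], then P [13,11], then Z [14,12], then P [16,13]. Since dp[16][13] = 12, nothing longer is possible.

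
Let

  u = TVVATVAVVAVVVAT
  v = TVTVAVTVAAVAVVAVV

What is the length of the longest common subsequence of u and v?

12

Match T [1,1], V [2,2], V [3,4], A [4,5], T [5,7], V [6,11], A [7,12], V [8,13], V [9,14], A [10,15], V [12,16], V [13,17] — 12 characters in the same relative order in both, and the DP table's final entry dp[15][17] is also 12, so no common subsequence is longer.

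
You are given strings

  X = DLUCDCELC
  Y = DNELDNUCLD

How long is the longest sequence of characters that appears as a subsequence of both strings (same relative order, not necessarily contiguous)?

Pick D at X[1]=Y[1] → L at X[2]=Y[4] → U at X[3]=Y[7] → C at X[4]=Y[8] → D at X[5]=Y[10]; all 5 characters appear in both, in order, and the DP table's final entry dp[9][10] is also 5, so no common subsequence is longer.

5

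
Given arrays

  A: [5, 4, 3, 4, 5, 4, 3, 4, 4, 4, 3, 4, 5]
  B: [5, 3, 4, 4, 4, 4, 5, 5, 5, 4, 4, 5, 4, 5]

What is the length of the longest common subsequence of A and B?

Taking 5 (A #1, B #1) → 4 (A #2, B #3) → 4 (A #4, B #4) → 4 (A #6, B #5) → 4 (A #8, B #6) → 4 (A #9, B #10) → 4 (A #10, B #11) → 4 (A #12, B #13) → 5 (A #13, B #14) gives a common subsequence of length 9. Since dp[13][14] = 9, nothing longer is possible.

9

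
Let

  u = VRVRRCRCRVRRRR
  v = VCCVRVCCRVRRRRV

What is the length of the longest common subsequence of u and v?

11

Match V (u #1, v #4), then R (u #2, v #5), then V (u #3, v #6), then C (u #6, v #7), then C (u #8, v #8), then R (u #9, v #9), then V (u #10, v #10), then R (u #11, v #11), then R (u #12, v #12), then R (u #13, v #13), then R (u #14, v #14) — 11 characters in the same relative order in both. Since dp[14][15] = 11, nothing longer is possible.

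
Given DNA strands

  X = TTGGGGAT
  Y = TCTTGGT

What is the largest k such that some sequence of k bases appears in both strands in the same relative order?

5

Match T [1,3], T [2,4], G [5,5], G [6,6], T [8,7] — 5 bases in the same relative order in both. dp[8][7] = 5 confirms this is the maximum.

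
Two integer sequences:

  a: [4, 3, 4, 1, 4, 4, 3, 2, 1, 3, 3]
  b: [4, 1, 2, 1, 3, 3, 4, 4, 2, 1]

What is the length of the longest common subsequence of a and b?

Let dp[i][j] be the LCS length of the first i values of a and the first j values of b. dp[i][j] = dp[i-1][j-1]+1 when the i-th and j-th values match, else max(dp[i-1][j], dp[i][j-1]).
    ·  4  1  2  1  3  3  4  4  2  1
 ·  0  0  0  0  0  0  0  0  0  0  0
 4  0  1  1  1  1  1  1  1  1  1  1
 3  0  1  1  1  1  2  2  2  2  2  2
 4  0  1  1  1  1  2  2  3  3  3  3
 1  0  1  2  2  2  2  2  3  3  3  4
 4  0  1  2  2  2  2  2  3  4  4  4
 4  0  1  2  2  2  2  2  3  4  4  4
 3  0  1  2  2  2  3  3  3  4  4  4
 2  0  1  2  3  3  3  3  3  4  5  5
 1  0  1  2  3  4  4  4  4  4  5  6
 3  0  1  2  3  4  5  5  5  5  5  6
 3  0  1  2  3  4  5  6  6  6  6  6
dp[11][10] = 6. One LCS (by backtracking along matches): 4, 3, 4, 4, 2, 1.

6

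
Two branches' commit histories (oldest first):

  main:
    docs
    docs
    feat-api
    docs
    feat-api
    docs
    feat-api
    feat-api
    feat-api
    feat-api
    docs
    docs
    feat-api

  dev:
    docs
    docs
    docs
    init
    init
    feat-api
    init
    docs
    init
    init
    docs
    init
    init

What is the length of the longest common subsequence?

6

One common subsequence of length 6: docs (main #1, dev #1); then docs (main #2, dev #2); then docs (main #4, dev #3); then feat-api (main #5, dev #6); then docs (main #6, dev #8); then docs (main #11, dev #11). Since dp[13][13] = 6, nothing longer is possible.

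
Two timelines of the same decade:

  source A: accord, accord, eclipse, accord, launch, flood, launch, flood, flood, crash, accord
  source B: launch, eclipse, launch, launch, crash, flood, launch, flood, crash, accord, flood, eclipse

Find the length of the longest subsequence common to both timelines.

7

Pick eclipse (source A #3, source B #2) → launch (source A #5, source B #4) → flood (source A #6, source B #6) → launch (source A #7, source B #7) → flood (source A #9, source B #8) → crash (source A #10, source B #9) → accord (source A #11, source B #10); all 7 events appear in both, in order. dp[11][12] = 7 confirms this is the maximum.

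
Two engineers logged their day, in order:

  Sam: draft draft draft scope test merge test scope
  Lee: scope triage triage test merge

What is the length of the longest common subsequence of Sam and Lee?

Match scope at Sam[4]=Lee[1] → test at Sam[5]=Lee[4] → merge at Sam[6]=Lee[5] — 3 tasks in the same relative order in both, and the DP table's final entry dp[8][5] is also 3, so no common subsequence is longer.

3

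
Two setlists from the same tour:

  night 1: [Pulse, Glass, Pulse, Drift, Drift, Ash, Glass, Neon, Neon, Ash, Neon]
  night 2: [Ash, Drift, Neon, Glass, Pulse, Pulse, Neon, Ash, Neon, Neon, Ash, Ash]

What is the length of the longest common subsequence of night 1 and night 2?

Taking Pulse at night 1[1]=night 2[5]; then Pulse at night 1[3]=night 2[6]; then Ash at night 1[6]=night 2[8]; then Neon at night 1[8]=night 2[9]; then Neon at night 1[9]=night 2[10]; then Ash at night 1[10]=night 2[12] gives a common subsequence of length 6, and the DP table's final entry dp[11][12] is also 6, so no common subsequence is longer.

6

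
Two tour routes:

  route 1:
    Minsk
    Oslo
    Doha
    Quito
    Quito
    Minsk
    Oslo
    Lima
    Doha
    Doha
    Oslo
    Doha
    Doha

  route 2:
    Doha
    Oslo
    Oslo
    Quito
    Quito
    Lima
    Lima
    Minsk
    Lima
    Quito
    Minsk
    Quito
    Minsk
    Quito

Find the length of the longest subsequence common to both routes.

Pick Oslo at route 1[2]=route 2[3], Quito at route 1[4]=route 2[4], Quito at route 1[5]=route 2[5], Minsk at route 1[6]=route 2[8], Lima at route 1[8]=route 2[9]; all 5 stops appear in both, in order. The LCS DP gives dp[13][14] = 5, so this is optimal.

5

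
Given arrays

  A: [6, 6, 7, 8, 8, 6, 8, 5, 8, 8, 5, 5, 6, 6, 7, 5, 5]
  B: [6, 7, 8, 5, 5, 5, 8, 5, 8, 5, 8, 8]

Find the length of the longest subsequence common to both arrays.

Pick 6 at A[2]=B[1]; then 7 at A[3]=B[2]; then 8 at A[4]=B[3]; then 8 at A[5]=B[7]; then 8 at A[7]=B[9]; then 5 at A[8]=B[10]; then 8 at A[9]=B[11]; then 8 at A[10]=B[12]; all 8 values appear in both, in order. The LCS DP gives dp[17][12] = 8, so this is optimal.

8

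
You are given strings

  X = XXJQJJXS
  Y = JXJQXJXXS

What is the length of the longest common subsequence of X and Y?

Let dp[i][j] be the LCS length of the first i characters of X and the first j characters of Y. dp[i][j] = dp[i-1][j-1]+1 when the i-th and j-th characters match, else max(dp[i-1][j], dp[i][j-1]).
    ·  J  X  J  Q  X  J  X  X  S
 ·  0  0  0  0  0  0  0  0  0  0
 X  0  0  1  1  1  1  1  1  1  1
 X  0  0  1  1  1  2  2  2  2  2
 J  0  1  1  2  2  2  3  3  3  3
 Q  0  1  1  2  3  3  3  3  3  3
 J  0  1  1  2  3  3  4  4  4  4
 J  0  1  1  2  3  3  4  4  4  4
 X  0  1  2  2  3  4  4  5  5  5
 S  0  1  2  2  3  4  4  5  5  6
dp[8][9] = 6. One LCS (by backtracking along matches): XJQJXS.

6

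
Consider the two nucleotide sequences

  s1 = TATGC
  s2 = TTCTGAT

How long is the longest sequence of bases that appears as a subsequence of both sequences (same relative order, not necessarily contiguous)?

Match T [1,4], A [2,6], T [3,7] — 3 bases in the same relative order in both. Since dp[5][7] = 3, nothing longer is possible.

3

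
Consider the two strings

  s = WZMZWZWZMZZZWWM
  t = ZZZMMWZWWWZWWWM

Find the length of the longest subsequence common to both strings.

9

Match Z [2,3], M [3,5], Z [4,7], W [5,10], Z [6,11], W [7,12], W [13,13], W [14,14], M [15,15] — 9 characters in the same relative order in both. The LCS DP gives dp[15][15] = 9, so this is optimal.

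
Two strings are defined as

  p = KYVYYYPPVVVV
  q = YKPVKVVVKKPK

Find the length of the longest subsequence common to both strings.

6

Pick K [1,2], then P [8,3], then V [9,4], then V [10,6], then V [11,7], then V [12,8]; all 6 characters appear in both, in order. Since dp[12][12] = 6, nothing longer is possible.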